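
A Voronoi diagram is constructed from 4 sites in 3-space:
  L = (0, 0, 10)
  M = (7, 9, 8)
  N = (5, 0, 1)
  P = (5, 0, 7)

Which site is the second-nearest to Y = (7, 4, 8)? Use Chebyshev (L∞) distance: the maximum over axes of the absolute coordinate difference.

M

d(Y,L) = max(7, 4, 2) = 7
d(Y,M) = max(0, 5, 0) = 5
d(Y,N) = max(2, 4, 7) = 7
d(Y,P) = max(2, 4, 1) = 4
Sorted ascending: P, M, L, … — the second-nearest is M.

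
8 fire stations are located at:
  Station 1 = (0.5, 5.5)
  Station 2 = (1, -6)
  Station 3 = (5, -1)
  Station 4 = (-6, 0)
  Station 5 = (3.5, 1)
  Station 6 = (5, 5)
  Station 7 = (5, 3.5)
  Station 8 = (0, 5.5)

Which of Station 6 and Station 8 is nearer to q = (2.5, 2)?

Station 6

Compare squared distances:
d²(q, Station 6) = (2.5−5)² + (2−5)² = 6.25 + 9 = 15.25
d²(q, Station 8) = (2.5−0)² + (2−5.5)² = 6.25 + 12.25 = 18.5
15.25 < 18.5, so Station 6 is closer.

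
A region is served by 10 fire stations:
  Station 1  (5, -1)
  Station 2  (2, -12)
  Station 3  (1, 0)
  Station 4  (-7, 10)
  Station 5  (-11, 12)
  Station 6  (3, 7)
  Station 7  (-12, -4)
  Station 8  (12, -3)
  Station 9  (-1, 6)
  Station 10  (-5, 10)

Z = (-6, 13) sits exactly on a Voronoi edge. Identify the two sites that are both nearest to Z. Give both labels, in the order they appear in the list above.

Squared distances from Z to each site:
d²(Z, Station 1) = (-6−5)² + (13−(-1))² = 121 + 196 = 317
d²(Z, Station 2) = (-6−2)² + (13−(-12))² = 64 + 625 = 689
d²(Z, Station 3) = (-6−1)² + (13−0)² = 49 + 169 = 218
d²(Z, Station 4) = (-6−(-7))² + (13−10)² = 1 + 9 = 10
d²(Z, Station 5) = (-6−(-11))² + (13−12)² = 25 + 1 = 26
d²(Z, Station 6) = (-6−3)² + (13−7)² = 81 + 36 = 117
d²(Z, Station 7) = (-6−(-12))² + (13−(-4))² = 36 + 289 = 325
d²(Z, Station 8) = (-6−12)² + (13−(-3))² = 324 + 256 = 580
d²(Z, Station 9) = (-6−(-1))² + (13−6)² = 25 + 49 = 74
d²(Z, Station 10) = (-6−(-5))² + (13−10)² = 1 + 9 = 10
Z is equidistant from Station 4 and Station 10 (both at squared distance 10), and every other site is strictly farther — so Z lies on the Station 4–Station 10 Voronoi edge.

Station 4 and Station 10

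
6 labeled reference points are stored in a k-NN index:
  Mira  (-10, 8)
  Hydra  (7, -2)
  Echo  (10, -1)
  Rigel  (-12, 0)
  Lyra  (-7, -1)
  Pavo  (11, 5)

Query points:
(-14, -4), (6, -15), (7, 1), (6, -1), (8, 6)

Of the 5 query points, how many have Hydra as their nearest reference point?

(-14, -4) — d² to each: Mira:160, Hydra:445, Echo:585, Rigel:20, Lyra:58, Pavo:706 → nearest is Rigel
(6, -15) — d² to each: Mira:785, Hydra:170, Echo:212, Rigel:549, Lyra:365, Pavo:425 → nearest is Hydra
(7, 1) — d² to each: Mira:338, Hydra:9, Echo:13, Rigel:362, Lyra:200, Pavo:32 → nearest is Hydra
(6, -1) — d² to each: Mira:337, Hydra:2, Echo:16, Rigel:325, Lyra:169, Pavo:61 → nearest is Hydra
(8, 6) — d² to each: Mira:328, Hydra:65, Echo:53, Rigel:436, Lyra:274, Pavo:10 → nearest is Pavo
3 of the 5 points have Hydra as nearest.

3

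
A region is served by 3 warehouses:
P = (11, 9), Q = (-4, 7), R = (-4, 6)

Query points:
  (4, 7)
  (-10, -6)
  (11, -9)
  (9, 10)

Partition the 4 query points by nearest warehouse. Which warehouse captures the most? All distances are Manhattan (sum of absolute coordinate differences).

P

(4, 7) — d to each: P:9, Q:8, R:9 → nearest is Q
(-10, -6) — d to each: P:36, Q:19, R:18 → nearest is R
(11, -9) — d to each: P:18, Q:31, R:30 → nearest is P
(9, 10) — d to each: P:3, Q:16, R:17 → nearest is P
Tally — P:2, Q:1, R:1. P captures the most (2).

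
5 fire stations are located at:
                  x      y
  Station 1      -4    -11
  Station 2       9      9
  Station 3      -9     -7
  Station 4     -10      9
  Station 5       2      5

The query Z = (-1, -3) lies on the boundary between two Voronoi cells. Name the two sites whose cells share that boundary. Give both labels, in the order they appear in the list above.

Station 1 and Station 5

Squared distances from Z to each site:
d²(Z, Station 1) = 9 + 64 = 73
d²(Z, Station 2) = 100 + 144 = 244
d²(Z, Station 3) = 64 + 16 = 80
d²(Z, Station 4) = 81 + 144 = 225
d²(Z, Station 5) = 9 + 64 = 73
Z is equidistant from Station 1 and Station 5 (both at squared distance 73), and every other site is strictly farther — so Z lies on the Station 1–Station 5 Voronoi edge.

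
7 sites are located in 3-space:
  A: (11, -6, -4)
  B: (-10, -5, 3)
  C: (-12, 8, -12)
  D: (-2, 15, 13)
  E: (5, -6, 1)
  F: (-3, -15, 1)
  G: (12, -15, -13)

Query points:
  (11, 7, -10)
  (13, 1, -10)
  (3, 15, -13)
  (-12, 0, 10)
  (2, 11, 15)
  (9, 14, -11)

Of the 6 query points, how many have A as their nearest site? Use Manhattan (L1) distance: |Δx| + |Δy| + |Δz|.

(11, 7, -10) — d to each: A:19, B:46, C:26, D:44, E:30, F:47, G:26 → nearest is A
(13, 1, -10) — d to each: A:15, B:42, C:34, D:52, E:26, F:43, G:20 → nearest is A
(3, 15, -13) — d to each: A:38, B:49, C:23, D:31, E:37, F:50, G:39 → nearest is C
(-12, 0, 10) — d to each: A:43, B:14, C:30, D:28, E:32, F:33, G:62 → nearest is B
(2, 11, 15) — d to each: A:45, B:40, C:44, D:10, E:34, F:45, G:64 → nearest is D
(9, 14, -11) — d to each: A:29, B:52, C:28, D:36, E:36, F:53, G:34 → nearest is C
2 of the 6 points have A as nearest.

2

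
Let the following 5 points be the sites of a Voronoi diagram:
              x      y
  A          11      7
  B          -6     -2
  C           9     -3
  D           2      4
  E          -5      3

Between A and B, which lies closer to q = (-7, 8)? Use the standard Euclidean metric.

B

Compare squared distances:
|qA|² = (-7−11)² + (8−7)² = 324 + 1 = 325
|qB|² = (-7−(-6))² + (8−(-2))² = 1 + 100 = 101
325 > 101, so B is closer.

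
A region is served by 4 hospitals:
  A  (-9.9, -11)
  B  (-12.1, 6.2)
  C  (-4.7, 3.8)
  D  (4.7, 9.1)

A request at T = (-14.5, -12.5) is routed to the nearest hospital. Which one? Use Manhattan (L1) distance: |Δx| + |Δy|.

d(T,A) = |-14.5−(-9.9)| + |-12.5−(-11)| = 4.6 + 1.5 = 6.1
d(T,B) = |-14.5−(-12.1)| + |-12.5−6.2| = 2.4 + 18.7 = 21.1
d(T,C) = |-14.5−(-4.7)| + |-12.5−3.8| = 9.8 + 16.3 = 26.1
d(T,D) = |-14.5−4.7| + |-12.5−9.1| = 19.2 + 21.6 = 40.8
Minimum is at A.

A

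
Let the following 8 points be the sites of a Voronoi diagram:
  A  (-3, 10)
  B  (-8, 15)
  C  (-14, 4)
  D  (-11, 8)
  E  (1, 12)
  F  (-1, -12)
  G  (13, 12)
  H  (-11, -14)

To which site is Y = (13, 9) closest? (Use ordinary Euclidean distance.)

Squared Euclidean distances:
|YA|² = 256 + 1 = 257
|YB|² = 441 + 36 = 477
|YC|² = 729 + 25 = 754
|YD|² = 576 + 1 = 577
|YE|² = 144 + 9 = 153
|YF|² = 196 + 441 = 637
|YG|² = 0 + 9 = 9
|YH|² = 576 + 529 = 1105
Minimum is at G.

G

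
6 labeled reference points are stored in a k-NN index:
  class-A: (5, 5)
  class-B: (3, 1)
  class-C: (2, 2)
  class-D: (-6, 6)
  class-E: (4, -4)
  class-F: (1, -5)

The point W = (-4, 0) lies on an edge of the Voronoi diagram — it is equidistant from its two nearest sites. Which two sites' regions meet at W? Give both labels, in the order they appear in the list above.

Squared distances from W to each site:
d²(W, class-A) = (-4−5)² + (0−5)² = 81 + 25 = 106
d²(W, class-B) = (-4−3)² + (0−1)² = 49 + 1 = 50
d²(W, class-C) = (-4−2)² + (0−2)² = 36 + 4 = 40
d²(W, class-D) = (-4−(-6))² + (0−6)² = 4 + 36 = 40
d²(W, class-E) = (-4−4)² + (0−(-4))² = 64 + 16 = 80
d²(W, class-F) = (-4−1)² + (0−(-5))² = 25 + 25 = 50
W is equidistant from class-C and class-D (both at squared distance 40), and every other site is strictly farther — so W lies on the class-C–class-D Voronoi edge.

class-C and class-D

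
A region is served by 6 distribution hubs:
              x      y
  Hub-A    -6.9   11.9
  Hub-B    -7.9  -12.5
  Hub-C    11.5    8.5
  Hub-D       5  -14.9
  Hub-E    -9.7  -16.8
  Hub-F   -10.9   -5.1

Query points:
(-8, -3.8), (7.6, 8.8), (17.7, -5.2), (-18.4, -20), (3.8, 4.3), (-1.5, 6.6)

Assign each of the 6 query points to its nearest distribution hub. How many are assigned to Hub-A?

(-8, -3.8) — d² to each: Hub-A:247.7, Hub-B:75.7, Hub-C:531.54, Hub-D:292.21, Hub-E:171.89, Hub-F:10.1 → nearest is Hub-F
(7.6, 8.8) — d² to each: Hub-A:219.86, Hub-B:693.94, Hub-C:15.3, Hub-D:568.45, Hub-E:954.65, Hub-F:535.46 → nearest is Hub-C
(17.7, -5.2) — d² to each: Hub-A:897.57, Hub-B:708.65, Hub-C:226.13, Hub-D:255.38, Hub-E:885.32, Hub-F:817.97 → nearest is Hub-C
(-18.4, -20) — d² to each: Hub-A:1149.86, Hub-B:166.5, Hub-C:1706.26, Hub-D:573.57, Hub-E:85.93, Hub-F:278.26 → nearest is Hub-E
(3.8, 4.3) — d² to each: Hub-A:172.25, Hub-B:419.13, Hub-C:76.93, Hub-D:370.08, Hub-E:627.46, Hub-F:304.45 → nearest is Hub-C
(-1.5, 6.6) — d² to each: Hub-A:57.25, Hub-B:405.77, Hub-C:172.61, Hub-D:504.5, Hub-E:614.8, Hub-F:225.25 → nearest is Hub-A
1 of the 6 points has Hub-A as nearest.

1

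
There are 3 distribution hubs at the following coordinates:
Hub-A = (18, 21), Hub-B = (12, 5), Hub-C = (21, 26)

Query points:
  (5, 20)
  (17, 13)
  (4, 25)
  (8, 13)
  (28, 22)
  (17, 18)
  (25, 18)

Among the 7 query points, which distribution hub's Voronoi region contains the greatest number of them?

Hub-A

(5, 20) — d² to each: Hub-A:170, Hub-B:274, Hub-C:292 → nearest is Hub-A
(17, 13) — d² to each: Hub-A:65, Hub-B:89, Hub-C:185 → nearest is Hub-A
(4, 25) — d² to each: Hub-A:212, Hub-B:464, Hub-C:290 → nearest is Hub-A
(8, 13) — d² to each: Hub-A:164, Hub-B:80, Hub-C:338 → nearest is Hub-B
(28, 22) — d² to each: Hub-A:101, Hub-B:545, Hub-C:65 → nearest is Hub-C
(17, 18) — d² to each: Hub-A:10, Hub-B:194, Hub-C:80 → nearest is Hub-A
(25, 18) — d² to each: Hub-A:58, Hub-B:338, Hub-C:80 → nearest is Hub-A
Tally — Hub-A:5, Hub-B:1, Hub-C:1. Hub-A captures the most (5).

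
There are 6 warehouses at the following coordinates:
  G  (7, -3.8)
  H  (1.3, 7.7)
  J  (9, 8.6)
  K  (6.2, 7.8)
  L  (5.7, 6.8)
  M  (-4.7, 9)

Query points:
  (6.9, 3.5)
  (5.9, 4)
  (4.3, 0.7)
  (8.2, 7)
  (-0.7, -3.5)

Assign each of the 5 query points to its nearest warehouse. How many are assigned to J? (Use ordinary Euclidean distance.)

1

(6.9, 3.5) — d² to each: G:53.3, H:49, J:30.42, K:18.98, L:12.33, M:164.81 → nearest is L
(5.9, 4) — d² to each: G:62.05, H:34.85, J:30.77, K:14.53, L:7.88, M:137.36 → nearest is L
(4.3, 0.7) — d² to each: G:27.54, H:58, J:84.5, K:54.02, L:39.17, M:149.89 → nearest is G
(8.2, 7) — d² to each: G:118.08, H:48.1, J:3.2, K:4.64, L:6.29, M:170.41 → nearest is J
(-0.7, -3.5) — d² to each: G:59.38, H:129.44, J:240.5, K:175.3, L:147.05, M:172.25 → nearest is G
1 of the 5 points has J as nearest.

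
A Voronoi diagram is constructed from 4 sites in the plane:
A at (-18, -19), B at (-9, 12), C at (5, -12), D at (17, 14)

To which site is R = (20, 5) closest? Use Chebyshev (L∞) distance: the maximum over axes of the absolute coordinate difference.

D

d(R,A) = max(38, 24) = 38
d(R,B) = max(29, 7) = 29
d(R,C) = max(15, 17) = 17
d(R,D) = max(3, 9) = 9
The smallest is to D, so R lies in the Voronoi region of D.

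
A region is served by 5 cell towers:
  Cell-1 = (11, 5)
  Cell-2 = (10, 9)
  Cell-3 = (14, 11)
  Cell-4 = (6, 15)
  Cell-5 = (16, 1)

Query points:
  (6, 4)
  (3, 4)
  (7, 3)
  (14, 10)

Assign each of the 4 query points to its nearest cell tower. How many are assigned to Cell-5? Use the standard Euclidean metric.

0

(6, 4) — d² to each: Cell-1:26, Cell-2:41, Cell-3:113, Cell-4:121, Cell-5:109 → nearest is Cell-1
(3, 4) — d² to each: Cell-1:65, Cell-2:74, Cell-3:170, Cell-4:130, Cell-5:178 → nearest is Cell-1
(7, 3) — d² to each: Cell-1:20, Cell-2:45, Cell-3:113, Cell-4:145, Cell-5:85 → nearest is Cell-1
(14, 10) — d² to each: Cell-1:34, Cell-2:17, Cell-3:1, Cell-4:89, Cell-5:85 → nearest is Cell-3
0 of the 4 points have Cell-5 as nearest.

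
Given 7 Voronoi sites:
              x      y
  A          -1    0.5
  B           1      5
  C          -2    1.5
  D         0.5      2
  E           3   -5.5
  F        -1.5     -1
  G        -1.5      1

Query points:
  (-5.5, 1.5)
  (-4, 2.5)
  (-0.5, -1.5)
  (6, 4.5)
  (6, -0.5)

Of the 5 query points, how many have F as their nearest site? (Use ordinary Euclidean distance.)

(-5.5, 1.5) — d² to each: A:21.25, B:54.5, C:12.25, D:36.25, E:121.25, F:22.25, G:16.25 → nearest is C
(-4, 2.5) — d² to each: A:13, B:31.25, C:5, D:20.5, E:113, F:18.5, G:8.5 → nearest is C
(-0.5, -1.5) — d² to each: A:4.25, B:44.5, C:11.25, D:13.25, E:28.25, F:1.25, G:7.25 → nearest is F
(6, 4.5) — d² to each: A:65, B:25.25, C:73, D:36.5, E:109, F:86.5, G:68.5 → nearest is B
(6, -0.5) — d² to each: A:50, B:55.25, C:68, D:36.5, E:34, F:56.5, G:58.5 → nearest is E
1 of the 5 points has F as nearest.

1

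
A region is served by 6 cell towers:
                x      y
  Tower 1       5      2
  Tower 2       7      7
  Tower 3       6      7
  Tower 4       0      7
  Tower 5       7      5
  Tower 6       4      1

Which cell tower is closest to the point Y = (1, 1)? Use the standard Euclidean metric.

Since √ is increasing, it suffices to compare squared distances:
d²(Y, Tower 1) = (1−5)² + (1−2)² = 16 + 1 = 17
d²(Y, Tower 2) = (1−7)² + (1−7)² = 36 + 36 = 72
d²(Y, Tower 3) = (1−6)² + (1−7)² = 25 + 36 = 61
d²(Y, Tower 4) = (1−0)² + (1−7)² = 1 + 36 = 37
d²(Y, Tower 5) = (1−7)² + (1−5)² = 36 + 16 = 52
d²(Y, Tower 6) = (1−4)² + (1−1)² = 9 + 0 = 9
Tower 6 is nearest.

Tower 6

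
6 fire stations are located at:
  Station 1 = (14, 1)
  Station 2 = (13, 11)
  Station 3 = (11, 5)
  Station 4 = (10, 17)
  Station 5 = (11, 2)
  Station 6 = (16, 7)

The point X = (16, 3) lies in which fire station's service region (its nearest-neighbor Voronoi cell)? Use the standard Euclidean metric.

Squared Euclidean distances:
d²(X, Station 1) = (16−14)² + (3−1)² = 4 + 4 = 8
d²(X, Station 2) = (16−13)² + (3−11)² = 9 + 64 = 73
d²(X, Station 3) = (16−11)² + (3−5)² = 25 + 4 = 29
d²(X, Station 4) = (16−10)² + (3−17)² = 36 + 196 = 232
d²(X, Station 5) = (16−11)² + (3−2)² = 25 + 1 = 26
d²(X, Station 6) = (16−16)² + (3−7)² = 0 + 16 = 16
Station 1 is nearest.

Station 1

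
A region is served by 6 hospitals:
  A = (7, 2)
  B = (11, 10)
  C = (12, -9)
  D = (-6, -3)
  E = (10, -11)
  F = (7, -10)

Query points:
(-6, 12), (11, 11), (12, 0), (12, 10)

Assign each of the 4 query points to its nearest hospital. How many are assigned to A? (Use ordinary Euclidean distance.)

1

(-6, 12) — d² to each: A:269, B:293, C:765, D:225, E:785, F:653 → nearest is D
(11, 11) — d² to each: A:97, B:1, C:401, D:485, E:485, F:457 → nearest is B
(12, 0) — d² to each: A:29, B:101, C:81, D:333, E:125, F:125 → nearest is A
(12, 10) — d² to each: A:89, B:1, C:361, D:493, E:445, F:425 → nearest is B
1 of the 4 points has A as nearest.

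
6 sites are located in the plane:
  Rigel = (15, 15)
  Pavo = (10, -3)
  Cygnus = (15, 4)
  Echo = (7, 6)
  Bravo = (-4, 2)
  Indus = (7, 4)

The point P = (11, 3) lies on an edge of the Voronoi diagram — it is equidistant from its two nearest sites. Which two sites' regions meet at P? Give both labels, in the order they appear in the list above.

Squared distances from P to each site:
d²(P, Rigel) = (11−15)² + (3−15)² = 16 + 144 = 160
d²(P, Pavo) = (11−10)² + (3−(-3))² = 1 + 36 = 37
d²(P, Cygnus) = (11−15)² + (3−4)² = 16 + 1 = 17
d²(P, Echo) = (11−7)² + (3−6)² = 16 + 9 = 25
d²(P, Bravo) = (11−(-4))² + (3−2)² = 225 + 1 = 226
d²(P, Indus) = (11−7)² + (3−4)² = 16 + 1 = 17
P is equidistant from Cygnus and Indus (both at squared distance 17), and every other site is strictly farther — so P lies on the Cygnus–Indus Voronoi edge.

Cygnus and Indus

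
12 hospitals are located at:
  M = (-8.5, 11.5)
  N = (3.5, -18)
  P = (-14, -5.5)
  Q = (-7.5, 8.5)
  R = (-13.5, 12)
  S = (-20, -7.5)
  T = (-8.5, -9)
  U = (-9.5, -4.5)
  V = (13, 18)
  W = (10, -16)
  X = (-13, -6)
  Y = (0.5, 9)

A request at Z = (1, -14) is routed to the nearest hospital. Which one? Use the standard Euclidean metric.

Squared Euclidean distances:
|ZM|² = 90.25 + 650.25 = 740.5
|ZN|² = 6.25 + 16 = 22.25
|ZP|² = 225 + 72.25 = 297.25
|ZQ|² = 72.25 + 506.25 = 578.5
|ZR|² = 210.25 + 676 = 886.25
|ZS|² = 441 + 42.25 = 483.25
|ZT|² = 90.25 + 25 = 115.25
|ZU|² = 110.25 + 90.25 = 200.5
|ZV|² = 144 + 1024 = 1168
|ZW|² = 81 + 4 = 85
|ZX|² = 196 + 64 = 260
|ZY|² = 0.25 + 529 = 529.25
Minimum is at N.

N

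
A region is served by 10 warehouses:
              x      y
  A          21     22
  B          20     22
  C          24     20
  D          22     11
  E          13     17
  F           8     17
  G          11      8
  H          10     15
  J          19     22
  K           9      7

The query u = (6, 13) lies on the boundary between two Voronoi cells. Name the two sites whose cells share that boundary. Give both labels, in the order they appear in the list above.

Squared distances from u to each site:
|uA|² = (6−21)² + (13−22)² = 225 + 81 = 306
|uB|² = (6−20)² + (13−22)² = 196 + 81 = 277
|uC|² = (6−24)² + (13−20)² = 324 + 49 = 373
|uD|² = (6−22)² + (13−11)² = 256 + 4 = 260
|uE|² = (6−13)² + (13−17)² = 49 + 16 = 65
|uF|² = (6−8)² + (13−17)² = 4 + 16 = 20
|uG|² = (6−11)² + (13−8)² = 25 + 25 = 50
|uH|² = (6−10)² + (13−15)² = 16 + 4 = 20
|uJ|² = (6−19)² + (13−22)² = 169 + 81 = 250
|uK|² = (6−9)² + (13−7)² = 9 + 36 = 45
u is equidistant from F and H (both at squared distance 20), and every other site is strictly farther — so u lies on the F–H Voronoi edge.

F and H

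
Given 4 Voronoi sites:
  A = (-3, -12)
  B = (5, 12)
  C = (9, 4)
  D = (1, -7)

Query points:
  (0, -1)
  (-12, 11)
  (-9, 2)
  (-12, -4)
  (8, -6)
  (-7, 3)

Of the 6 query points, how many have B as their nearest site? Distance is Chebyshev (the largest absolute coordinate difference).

(0, -1) — d to each: A:11, B:13, C:9, D:6 → nearest is D
(-12, 11) — d to each: A:23, B:17, C:21, D:18 → nearest is B
(-9, 2) — d to each: A:14, B:14, C:18, D:10 → nearest is D
(-12, -4) — d to each: A:9, B:17, C:21, D:13 → nearest is A
(8, -6) — d to each: A:11, B:18, C:10, D:7 → nearest is D
(-7, 3) — d to each: A:15, B:12, C:16, D:10 → nearest is D
1 of the 6 points has B as nearest.

1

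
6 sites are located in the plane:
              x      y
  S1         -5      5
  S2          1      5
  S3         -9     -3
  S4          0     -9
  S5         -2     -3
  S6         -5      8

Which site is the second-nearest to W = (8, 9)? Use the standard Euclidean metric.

S6

Compare squared distances (the ordering matches that of the actual distances):
|WS1|² = (8−(-5))² + (9−5)² = 169 + 16 = 185
|WS2|² = (8−1)² + (9−5)² = 49 + 16 = 65
|WS3|² = (8−(-9))² + (9−(-3))² = 289 + 144 = 433
|WS4|² = (8−0)² + (9−(-9))² = 64 + 324 = 388
|WS5|² = (8−(-2))² + (9−(-3))² = 100 + 144 = 244
|WS6|² = (8−(-5))² + (9−8)² = 169 + 1 = 170
Sorted ascending: S2, S6, S1, … — the second-nearest is S6.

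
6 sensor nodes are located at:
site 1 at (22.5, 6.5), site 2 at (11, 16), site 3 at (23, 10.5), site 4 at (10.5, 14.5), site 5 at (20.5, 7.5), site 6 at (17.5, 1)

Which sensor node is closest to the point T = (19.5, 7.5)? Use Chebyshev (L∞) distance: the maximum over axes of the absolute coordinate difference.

d(T, site 1) = max(3, 1) = 3
d(T, site 2) = max(8.5, 8.5) = 8.5
d(T, site 3) = max(3.5, 3) = 3.5
d(T, site 4) = max(9, 7) = 9
d(T, site 5) = max(1, 0) = 1
d(T, site 6) = max(2, 6.5) = 6.5
Minimum is at site 5.

site 5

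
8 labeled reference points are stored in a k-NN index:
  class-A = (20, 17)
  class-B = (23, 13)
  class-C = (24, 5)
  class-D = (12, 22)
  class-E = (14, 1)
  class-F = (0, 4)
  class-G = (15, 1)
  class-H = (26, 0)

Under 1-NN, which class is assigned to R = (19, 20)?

Since √ is increasing, it suffices to compare squared distances:
d²(R, class-A) = 1 + 9 = 10
d²(R, class-B) = 16 + 49 = 65
d²(R, class-C) = 25 + 225 = 250
d²(R, class-D) = 49 + 4 = 53
d²(R, class-E) = 25 + 361 = 386
d²(R, class-F) = 361 + 256 = 617
d²(R, class-G) = 16 + 361 = 377
d²(R, class-H) = 49 + 400 = 449
The smallest is to class-A, so R lies in the Voronoi region of class-A.

class-A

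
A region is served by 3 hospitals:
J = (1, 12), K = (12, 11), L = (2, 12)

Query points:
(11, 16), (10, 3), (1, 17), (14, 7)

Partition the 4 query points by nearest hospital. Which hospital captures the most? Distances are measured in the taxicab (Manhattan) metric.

K

(11, 16) — d to each: J:14, K:6, L:13 → nearest is K
(10, 3) — d to each: J:18, K:10, L:17 → nearest is K
(1, 17) — d to each: J:5, K:17, L:6 → nearest is J
(14, 7) — d to each: J:18, K:6, L:17 → nearest is K
Tally — J:1, K:3. K captures the most (3).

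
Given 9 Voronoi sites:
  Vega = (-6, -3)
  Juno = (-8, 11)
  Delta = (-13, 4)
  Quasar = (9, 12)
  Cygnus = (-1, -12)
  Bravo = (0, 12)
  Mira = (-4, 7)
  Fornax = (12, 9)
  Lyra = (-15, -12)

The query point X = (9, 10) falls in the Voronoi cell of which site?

Quasar

Compare squared distances (the ordering matches that of the actual distances):
d²(X, Vega) = 225 + 169 = 394
d²(X, Juno) = 289 + 1 = 290
d²(X, Delta) = 484 + 36 = 520
d²(X, Quasar) = 0 + 4 = 4
d²(X, Cygnus) = 100 + 484 = 584
d²(X, Bravo) = 81 + 4 = 85
d²(X, Mira) = 169 + 9 = 178
d²(X, Fornax) = 9 + 1 = 10
d²(X, Lyra) = 576 + 484 = 1060
Minimum is at Quasar.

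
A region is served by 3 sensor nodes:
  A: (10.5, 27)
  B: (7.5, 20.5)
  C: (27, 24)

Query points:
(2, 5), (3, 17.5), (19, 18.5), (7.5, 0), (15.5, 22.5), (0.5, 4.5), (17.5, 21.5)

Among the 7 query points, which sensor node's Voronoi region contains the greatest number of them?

(2, 5) — d² to each: A:556.25, B:270.5, C:986 → nearest is B
(3, 17.5) — d² to each: A:146.5, B:29.25, C:618.25 → nearest is B
(19, 18.5) — d² to each: A:144.5, B:136.25, C:94.25 → nearest is C
(7.5, 0) — d² to each: A:738, B:420.25, C:956.25 → nearest is B
(15.5, 22.5) — d² to each: A:45.25, B:68, C:134.5 → nearest is A
(0.5, 4.5) — d² to each: A:606.25, B:305, C:1082.5 → nearest is B
(17.5, 21.5) — d² to each: A:79.25, B:101, C:96.5 → nearest is A
Tally — A:2, B:4, C:1. B captures the most (4).

B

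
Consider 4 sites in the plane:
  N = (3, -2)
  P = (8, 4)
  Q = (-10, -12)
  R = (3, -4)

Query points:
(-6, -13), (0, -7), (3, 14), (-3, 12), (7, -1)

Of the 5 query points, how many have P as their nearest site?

(-6, -13) — d² to each: N:202, P:485, Q:17, R:162 → nearest is Q
(0, -7) — d² to each: N:34, P:185, Q:125, R:18 → nearest is R
(3, 14) — d² to each: N:256, P:125, Q:845, R:324 → nearest is P
(-3, 12) — d² to each: N:232, P:185, Q:625, R:292 → nearest is P
(7, -1) — d² to each: N:17, P:26, Q:410, R:25 → nearest is N
2 of the 5 points have P as nearest.

2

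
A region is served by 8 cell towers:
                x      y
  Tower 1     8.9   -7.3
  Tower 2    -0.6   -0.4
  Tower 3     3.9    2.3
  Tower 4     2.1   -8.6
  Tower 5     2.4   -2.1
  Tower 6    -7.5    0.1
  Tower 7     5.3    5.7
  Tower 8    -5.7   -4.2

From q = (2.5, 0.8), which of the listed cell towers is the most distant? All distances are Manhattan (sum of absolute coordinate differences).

d(q, Tower 1) = 6.4 + 8.1 = 14.5
d(q, Tower 2) = 3.1 + 1.2 = 4.3
d(q, Tower 3) = 1.4 + 1.5 = 2.9
d(q, Tower 4) = 0.4 + 9.4 = 9.8
d(q, Tower 5) = 0.1 + 2.9 = 3
d(q, Tower 6) = 10 + 0.7 = 10.7
d(q, Tower 7) = 2.8 + 4.9 = 7.7
d(q, Tower 8) = 8.2 + 5 = 13.2
The largest is to Tower 1.

Tower 1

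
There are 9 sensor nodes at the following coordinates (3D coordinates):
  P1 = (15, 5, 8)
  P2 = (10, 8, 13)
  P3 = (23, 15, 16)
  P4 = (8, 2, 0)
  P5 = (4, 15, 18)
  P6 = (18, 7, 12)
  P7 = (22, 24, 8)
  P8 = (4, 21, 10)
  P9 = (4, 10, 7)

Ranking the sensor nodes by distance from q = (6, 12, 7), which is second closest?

Squared Euclidean distances:
|qP1|² = (6−15)² + (12−5)² + (7−8)² = 81 + 49 + 1 = 131
|qP2|² = (6−10)² + (12−8)² + (7−13)² = 16 + 16 + 36 = 68
|qP3|² = (6−23)² + (12−15)² + (7−16)² = 289 + 9 + 81 = 379
|qP4|² = (6−8)² + (12−2)² + (7−0)² = 4 + 100 + 49 = 153
|qP5|² = (6−4)² + (12−15)² + (7−18)² = 4 + 9 + 121 = 134
|qP6|² = (6−18)² + (12−7)² + (7−12)² = 144 + 25 + 25 = 194
|qP7|² = (6−22)² + (12−24)² + (7−8)² = 256 + 144 + 1 = 401
|qP8|² = (6−4)² + (12−21)² + (7−10)² = 4 + 81 + 9 = 94
|qP9|² = (6−4)² + (12−10)² + (7−7)² = 4 + 4 + 0 = 8
Sorted ascending: P9, P2, P8, … — the second-nearest is P2.

P2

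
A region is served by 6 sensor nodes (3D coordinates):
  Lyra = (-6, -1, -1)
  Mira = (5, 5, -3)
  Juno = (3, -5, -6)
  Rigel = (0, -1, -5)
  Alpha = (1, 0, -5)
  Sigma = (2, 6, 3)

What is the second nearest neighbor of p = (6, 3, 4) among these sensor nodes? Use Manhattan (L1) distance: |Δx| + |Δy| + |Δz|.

Mira

d(p, Lyra) = |6−(-6)| + |3−(-1)| + |4−(-1)| = 12 + 4 + 5 = 21
d(p, Mira) = |6−5| + |3−5| + |4−(-3)| = 1 + 2 + 7 = 10
d(p, Juno) = |6−3| + |3−(-5)| + |4−(-6)| = 3 + 8 + 10 = 21
d(p, Rigel) = |6−0| + |3−(-1)| + |4−(-5)| = 6 + 4 + 9 = 19
d(p, Alpha) = |6−1| + |3−0| + |4−(-5)| = 5 + 3 + 9 = 17
d(p, Sigma) = |6−2| + |3−6| + |4−3| = 4 + 3 + 1 = 8
Sorted ascending: Sigma, Mira, Alpha, … — the second-nearest is Mira.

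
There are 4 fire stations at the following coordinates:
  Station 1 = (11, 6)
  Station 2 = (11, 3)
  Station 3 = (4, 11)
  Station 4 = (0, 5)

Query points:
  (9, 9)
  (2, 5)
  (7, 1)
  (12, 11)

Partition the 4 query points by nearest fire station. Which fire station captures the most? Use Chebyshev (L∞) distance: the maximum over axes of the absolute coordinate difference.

(9, 9) — d to each: Station 1:3, Station 2:6, Station 3:5, Station 4:9 → nearest is Station 1
(2, 5) — d to each: Station 1:9, Station 2:9, Station 3:6, Station 4:2 → nearest is Station 4
(7, 1) — d to each: Station 1:5, Station 2:4, Station 3:10, Station 4:7 → nearest is Station 2
(12, 11) — d to each: Station 1:5, Station 2:8, Station 3:8, Station 4:12 → nearest is Station 1
Tally — Station 1:2, Station 2:1, Station 4:1. Station 1 captures the most (2).

Station 1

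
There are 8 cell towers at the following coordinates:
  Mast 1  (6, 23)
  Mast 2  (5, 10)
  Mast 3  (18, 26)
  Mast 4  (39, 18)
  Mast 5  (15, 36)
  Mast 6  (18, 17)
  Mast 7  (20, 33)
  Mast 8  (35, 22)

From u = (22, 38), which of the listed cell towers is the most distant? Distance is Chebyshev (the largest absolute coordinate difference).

Mast 2

d(u, Mast 1) = max(16, 15) = 16
d(u, Mast 2) = max(17, 28) = 28
d(u, Mast 3) = max(4, 12) = 12
d(u, Mast 4) = max(17, 20) = 20
d(u, Mast 5) = max(7, 2) = 7
d(u, Mast 6) = max(4, 21) = 21
d(u, Mast 7) = max(2, 5) = 5
d(u, Mast 8) = max(13, 16) = 16
The largest is to Mast 2.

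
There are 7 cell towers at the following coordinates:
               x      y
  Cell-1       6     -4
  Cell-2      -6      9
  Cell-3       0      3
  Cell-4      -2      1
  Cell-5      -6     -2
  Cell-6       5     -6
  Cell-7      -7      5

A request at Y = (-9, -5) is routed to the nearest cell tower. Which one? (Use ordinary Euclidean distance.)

Since √ is increasing, it suffices to compare squared distances:
d²(Y, Cell-1) = (-9−6)² + (-5−(-4))² = 225 + 1 = 226
d²(Y, Cell-2) = (-9−(-6))² + (-5−9)² = 9 + 196 = 205
d²(Y, Cell-3) = (-9−0)² + (-5−3)² = 81 + 64 = 145
d²(Y, Cell-4) = (-9−(-2))² + (-5−1)² = 49 + 36 = 85
d²(Y, Cell-5) = (-9−(-6))² + (-5−(-2))² = 9 + 9 = 18
d²(Y, Cell-6) = (-9−5)² + (-5−(-6))² = 196 + 1 = 197
d²(Y, Cell-7) = (-9−(-7))² + (-5−5)² = 4 + 100 = 104
Minimum is at Cell-5.

Cell-5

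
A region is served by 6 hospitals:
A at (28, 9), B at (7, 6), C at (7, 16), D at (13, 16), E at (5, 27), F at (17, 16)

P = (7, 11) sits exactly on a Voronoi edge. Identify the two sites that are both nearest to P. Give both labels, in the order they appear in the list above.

Squared distances from P to each site:
|PA|² = (7−28)² + (11−9)² = 441 + 4 = 445
|PB|² = (7−7)² + (11−6)² = 0 + 25 = 25
|PC|² = (7−7)² + (11−16)² = 0 + 25 = 25
|PD|² = (7−13)² + (11−16)² = 36 + 25 = 61
|PE|² = (7−5)² + (11−27)² = 4 + 256 = 260
|PF|² = (7−17)² + (11−16)² = 100 + 25 = 125
P is equidistant from B and C (both at squared distance 25), and every other site is strictly farther — so P lies on the B–C Voronoi edge.

B and C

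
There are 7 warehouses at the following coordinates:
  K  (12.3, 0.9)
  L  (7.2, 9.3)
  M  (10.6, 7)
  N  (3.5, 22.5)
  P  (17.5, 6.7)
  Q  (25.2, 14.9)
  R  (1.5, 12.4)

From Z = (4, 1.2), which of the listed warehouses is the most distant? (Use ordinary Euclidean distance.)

Q

Squared Euclidean distances:
|ZK|² = (4−12.3)² + (1.2−0.9)² = 68.89 + 0.09 = 68.98
|ZL|² = (4−7.2)² + (1.2−9.3)² = 10.24 + 65.61 = 75.85
|ZM|² = (4−10.6)² + (1.2−7)² = 43.56 + 33.64 = 77.2
|ZN|² = (4−3.5)² + (1.2−22.5)² = 0.25 + 453.69 = 453.94
|ZP|² = (4−17.5)² + (1.2−6.7)² = 182.25 + 30.25 = 212.5
|ZQ|² = (4−25.2)² + (1.2−14.9)² = 449.44 + 187.69 = 637.13
|ZR|² = (4−1.5)² + (1.2−12.4)² = 6.25 + 125.44 = 131.69
The largest is to Q.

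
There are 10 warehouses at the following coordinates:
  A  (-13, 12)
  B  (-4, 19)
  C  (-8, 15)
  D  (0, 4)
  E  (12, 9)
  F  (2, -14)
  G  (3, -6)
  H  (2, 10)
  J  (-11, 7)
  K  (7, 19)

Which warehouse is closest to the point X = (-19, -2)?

Squared Euclidean distances:
|XA|² = (-19−(-13))² + (-2−12)² = 36 + 196 = 232
|XB|² = (-19−(-4))² + (-2−19)² = 225 + 441 = 666
|XC|² = (-19−(-8))² + (-2−15)² = 121 + 289 = 410
|XD|² = (-19−0)² + (-2−4)² = 361 + 36 = 397
|XE|² = (-19−12)² + (-2−9)² = 961 + 121 = 1082
|XF|² = (-19−2)² + (-2−(-14))² = 441 + 144 = 585
|XG|² = (-19−3)² + (-2−(-6))² = 484 + 16 = 500
|XH|² = (-19−2)² + (-2−10)² = 441 + 144 = 585
|XJ|² = (-19−(-11))² + (-2−7)² = 64 + 81 = 145
|XK|² = (-19−7)² + (-2−19)² = 676 + 441 = 1117
The smallest is to J, so X lies in the Voronoi region of J.

J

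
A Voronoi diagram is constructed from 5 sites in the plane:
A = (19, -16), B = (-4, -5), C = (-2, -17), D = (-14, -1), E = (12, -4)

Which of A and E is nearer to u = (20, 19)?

E

Compare squared distances:
|uA|² = (20−19)² + (19−(-16))² = 1 + 1225 = 1226
|uE|² = (20−12)² + (19−(-4))² = 64 + 529 = 593
1226 > 593, so E is closer.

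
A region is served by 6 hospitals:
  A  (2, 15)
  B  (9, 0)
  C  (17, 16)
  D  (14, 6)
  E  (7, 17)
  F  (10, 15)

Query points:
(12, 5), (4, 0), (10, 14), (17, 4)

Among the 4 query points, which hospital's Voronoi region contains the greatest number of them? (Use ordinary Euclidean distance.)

(12, 5) — d² to each: A:200, B:34, C:146, D:5, E:169, F:104 → nearest is D
(4, 0) — d² to each: A:229, B:25, C:425, D:136, E:298, F:261 → nearest is B
(10, 14) — d² to each: A:65, B:197, C:53, D:80, E:18, F:1 → nearest is F
(17, 4) — d² to each: A:346, B:80, C:144, D:13, E:269, F:170 → nearest is D
Tally — B:1, D:2, F:1. D captures the most (2).

D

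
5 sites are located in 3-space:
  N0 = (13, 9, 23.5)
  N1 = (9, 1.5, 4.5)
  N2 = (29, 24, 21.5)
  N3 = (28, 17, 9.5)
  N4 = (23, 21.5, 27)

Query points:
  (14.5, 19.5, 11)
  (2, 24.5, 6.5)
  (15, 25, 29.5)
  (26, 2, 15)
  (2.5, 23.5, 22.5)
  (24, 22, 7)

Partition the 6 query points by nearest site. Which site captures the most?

N3

(14.5, 19.5, 11) — d² to each: N0:268.75, N1:396.5, N2:340.75, N3:190.75, N4:332.25 → nearest is N3
(2, 24.5, 6.5) — d² to each: N0:650.25, N1:582, N2:954.25, N3:741.25, N4:870.25 → nearest is N1
(15, 25, 29.5) — d² to each: N0:296, N1:1213.25, N2:261, N3:633, N4:82.5 → nearest is N4
(26, 2, 15) — d² to each: N0:290.25, N1:399.5, N2:535.25, N3:259.25, N4:533.25 → nearest is N3
(2.5, 23.5, 22.5) — d² to each: N0:321.5, N1:850.25, N2:703.5, N3:861.5, N4:444.5 → nearest is N0
(24, 22, 7) — d² to each: N0:562.25, N1:651.5, N2:239.25, N3:47.25, N4:401.25 → nearest is N3
Tally — N0:1, N1:1, N3:3, N4:1. N3 captures the most (3).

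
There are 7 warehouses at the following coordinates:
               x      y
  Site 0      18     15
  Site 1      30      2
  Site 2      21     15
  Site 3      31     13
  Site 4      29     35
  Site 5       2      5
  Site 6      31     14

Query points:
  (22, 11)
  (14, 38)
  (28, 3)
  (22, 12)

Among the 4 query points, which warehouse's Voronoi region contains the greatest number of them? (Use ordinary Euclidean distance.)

(22, 11) — d² to each: Site 0:32, Site 1:145, Site 2:17, Site 3:85, Site 4:625, Site 5:436, Site 6:90 → nearest is Site 2
(14, 38) — d² to each: Site 0:545, Site 1:1552, Site 2:578, Site 3:914, Site 4:234, Site 5:1233, Site 6:865 → nearest is Site 4
(28, 3) — d² to each: Site 0:244, Site 1:5, Site 2:193, Site 3:109, Site 4:1025, Site 5:680, Site 6:130 → nearest is Site 1
(22, 12) — d² to each: Site 0:25, Site 1:164, Site 2:10, Site 3:82, Site 4:578, Site 5:449, Site 6:85 → nearest is Site 2
Tally — Site 1:1, Site 2:2, Site 4:1. Site 2 captures the most (2).

Site 2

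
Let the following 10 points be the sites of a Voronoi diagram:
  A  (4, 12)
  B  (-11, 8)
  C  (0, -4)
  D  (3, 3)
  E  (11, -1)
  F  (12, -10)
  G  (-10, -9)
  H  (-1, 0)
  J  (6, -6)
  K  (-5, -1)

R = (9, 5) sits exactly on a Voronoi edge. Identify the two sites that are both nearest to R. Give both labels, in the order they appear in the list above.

Squared distances from R to each site:
|RA|² = 25 + 49 = 74
|RB|² = 400 + 9 = 409
|RC|² = 81 + 81 = 162
|RD|² = 36 + 4 = 40
|RE|² = 4 + 36 = 40
|RF|² = 9 + 225 = 234
|RG|² = 361 + 196 = 557
|RH|² = 100 + 25 = 125
|RJ|² = 9 + 121 = 130
|RK|² = 196 + 36 = 232
R is equidistant from D and E (both at squared distance 40), and every other site is strictly farther — so R lies on the D–E Voronoi edge.

D and E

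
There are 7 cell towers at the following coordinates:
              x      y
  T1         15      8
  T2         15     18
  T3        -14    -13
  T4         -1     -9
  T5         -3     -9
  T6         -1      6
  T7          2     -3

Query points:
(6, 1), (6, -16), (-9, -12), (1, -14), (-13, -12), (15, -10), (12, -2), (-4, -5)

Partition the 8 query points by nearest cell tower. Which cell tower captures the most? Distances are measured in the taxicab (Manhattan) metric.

T4

(6, 1) — d to each: T1:16, T2:26, T3:34, T4:17, T5:19, T6:12, T7:8 → nearest is T7
(6, -16) — d to each: T1:33, T2:43, T3:23, T4:14, T5:16, T6:29, T7:17 → nearest is T4
(-9, -12) — d to each: T1:44, T2:54, T3:6, T4:11, T5:9, T6:26, T7:20 → nearest is T3
(1, -14) — d to each: T1:36, T2:46, T3:16, T4:7, T5:9, T6:22, T7:12 → nearest is T4
(-13, -12) — d to each: T1:48, T2:58, T3:2, T4:15, T5:13, T6:30, T7:24 → nearest is T3
(15, -10) — d to each: T1:18, T2:28, T3:32, T4:17, T5:19, T6:32, T7:20 → nearest is T4
(12, -2) — d to each: T1:13, T2:23, T3:37, T4:20, T5:22, T6:21, T7:11 → nearest is T7
(-4, -5) — d to each: T1:32, T2:42, T3:18, T4:7, T5:5, T6:14, T7:8 → nearest is T5
Tally — T3:2, T4:3, T5:1, T7:2. T4 captures the most (3).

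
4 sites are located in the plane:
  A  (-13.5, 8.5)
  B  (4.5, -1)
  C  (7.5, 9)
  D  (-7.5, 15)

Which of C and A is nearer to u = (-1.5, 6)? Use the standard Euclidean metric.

C

Compare squared distances:
|uC|² = (-1.5−7.5)² + (6−9)² = 81 + 9 = 90
|uA|² = (-1.5−(-13.5))² + (6−8.5)² = 144 + 6.25 = 150.25
90 < 150.25, so C is closer.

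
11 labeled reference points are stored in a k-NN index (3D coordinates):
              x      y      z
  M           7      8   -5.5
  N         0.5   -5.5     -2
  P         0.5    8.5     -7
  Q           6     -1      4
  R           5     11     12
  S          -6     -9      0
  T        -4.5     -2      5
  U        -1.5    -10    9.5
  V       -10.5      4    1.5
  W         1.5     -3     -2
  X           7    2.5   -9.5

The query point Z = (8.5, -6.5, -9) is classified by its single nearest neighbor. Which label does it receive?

Squared Euclidean distances:
|ZM|² = (8.5−7)² + (-6.5−8)² + (-9−(-5.5))² = 2.25 + 210.25 + 12.25 = 224.75
|ZN|² = (8.5−0.5)² + (-6.5−(-5.5))² + (-9−(-2))² = 64 + 1 + 49 = 114
|ZP|² = (8.5−0.5)² + (-6.5−8.5)² + (-9−(-7))² = 64 + 225 + 4 = 293
|ZQ|² = (8.5−6)² + (-6.5−(-1))² + (-9−4)² = 6.25 + 30.25 + 169 = 205.5
|ZR|² = (8.5−5)² + (-6.5−11)² + (-9−12)² = 12.25 + 306.25 + 441 = 759.5
|ZS|² = (8.5−(-6))² + (-6.5−(-9))² + (-9−0)² = 210.25 + 6.25 + 81 = 297.5
|ZT|² = (8.5−(-4.5))² + (-6.5−(-2))² + (-9−5)² = 169 + 20.25 + 196 = 385.25
|ZU|² = (8.5−(-1.5))² + (-6.5−(-10))² + (-9−9.5)² = 100 + 12.25 + 342.25 = 454.5
|ZV|² = (8.5−(-10.5))² + (-6.5−4)² + (-9−1.5)² = 361 + 110.25 + 110.25 = 581.5
|ZW|² = (8.5−1.5)² + (-6.5−(-3))² + (-9−(-2))² = 49 + 12.25 + 49 = 110.25
|ZX|² = (8.5−7)² + (-6.5−2.5)² + (-9−(-9.5))² = 2.25 + 81 + 0.25 = 83.5
X is nearest.

X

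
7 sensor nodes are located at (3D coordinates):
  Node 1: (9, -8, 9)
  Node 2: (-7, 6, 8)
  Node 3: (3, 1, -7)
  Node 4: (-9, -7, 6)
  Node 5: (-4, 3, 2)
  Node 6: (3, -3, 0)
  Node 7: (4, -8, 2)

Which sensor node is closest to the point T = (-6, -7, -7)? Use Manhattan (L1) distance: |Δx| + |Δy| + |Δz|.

Node 4

d(T, Node 1) = 15 + 1 + 16 = 32
d(T, Node 2) = 1 + 13 + 15 = 29
d(T, Node 3) = 9 + 8 + 0 = 17
d(T, Node 4) = 3 + 0 + 13 = 16
d(T, Node 5) = 2 + 10 + 9 = 21
d(T, Node 6) = 9 + 4 + 7 = 20
d(T, Node 7) = 10 + 1 + 9 = 20
Node 4 is nearest.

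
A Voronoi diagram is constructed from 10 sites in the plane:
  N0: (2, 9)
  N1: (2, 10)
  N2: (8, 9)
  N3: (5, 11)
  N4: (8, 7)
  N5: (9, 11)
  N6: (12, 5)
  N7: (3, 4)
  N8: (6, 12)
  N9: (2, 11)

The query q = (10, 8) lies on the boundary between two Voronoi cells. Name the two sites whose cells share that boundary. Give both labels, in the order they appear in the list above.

N2 and N4

Squared distances from q to each site:
|qN0|² = (10−2)² + (8−9)² = 64 + 1 = 65
|qN1|² = (10−2)² + (8−10)² = 64 + 4 = 68
|qN2|² = (10−8)² + (8−9)² = 4 + 1 = 5
|qN3|² = (10−5)² + (8−11)² = 25 + 9 = 34
|qN4|² = (10−8)² + (8−7)² = 4 + 1 = 5
|qN5|² = (10−9)² + (8−11)² = 1 + 9 = 10
|qN6|² = (10−12)² + (8−5)² = 4 + 9 = 13
|qN7|² = (10−3)² + (8−4)² = 49 + 16 = 65
|qN8|² = (10−6)² + (8−12)² = 16 + 16 = 32
|qN9|² = (10−2)² + (8−11)² = 64 + 9 = 73
q is equidistant from N2 and N4 (both at squared distance 5), and every other site is strictly farther — so q lies on the N2–N4 Voronoi edge.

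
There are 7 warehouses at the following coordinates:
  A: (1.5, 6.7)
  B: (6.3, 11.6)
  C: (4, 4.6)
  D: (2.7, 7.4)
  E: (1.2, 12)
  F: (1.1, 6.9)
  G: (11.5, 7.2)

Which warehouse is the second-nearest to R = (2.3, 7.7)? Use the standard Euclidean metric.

Squared Euclidean distances:
|RA|² = (2.3−1.5)² + (7.7−6.7)² = 0.64 + 1 = 1.64
|RB|² = (2.3−6.3)² + (7.7−11.6)² = 16 + 15.21 = 31.21
|RC|² = (2.3−4)² + (7.7−4.6)² = 2.89 + 9.61 = 12.5
|RD|² = (2.3−2.7)² + (7.7−7.4)² = 0.16 + 0.09 = 0.25
|RE|² = (2.3−1.2)² + (7.7−12)² = 1.21 + 18.49 = 19.7
|RF|² = (2.3−1.1)² + (7.7−6.9)² = 1.44 + 0.64 = 2.08
|RG|² = (2.3−11.5)² + (7.7−7.2)² = 84.64 + 0.25 = 84.89
Sorted ascending: D, A, F, … — the second-nearest is A.

A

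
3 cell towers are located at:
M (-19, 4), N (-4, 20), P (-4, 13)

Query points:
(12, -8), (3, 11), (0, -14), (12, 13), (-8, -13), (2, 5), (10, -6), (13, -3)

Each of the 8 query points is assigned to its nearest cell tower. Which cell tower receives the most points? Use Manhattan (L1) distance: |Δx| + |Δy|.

(12, -8) — d to each: M:43, N:44, P:37 → nearest is P
(3, 11) — d to each: M:29, N:16, P:9 → nearest is P
(0, -14) — d to each: M:37, N:38, P:31 → nearest is P
(12, 13) — d to each: M:40, N:23, P:16 → nearest is P
(-8, -13) — d to each: M:28, N:37, P:30 → nearest is M
(2, 5) — d to each: M:22, N:21, P:14 → nearest is P
(10, -6) — d to each: M:39, N:40, P:33 → nearest is P
(13, -3) — d to each: M:39, N:40, P:33 → nearest is P
Tally — M:1, P:7. P captures the most (7).

P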